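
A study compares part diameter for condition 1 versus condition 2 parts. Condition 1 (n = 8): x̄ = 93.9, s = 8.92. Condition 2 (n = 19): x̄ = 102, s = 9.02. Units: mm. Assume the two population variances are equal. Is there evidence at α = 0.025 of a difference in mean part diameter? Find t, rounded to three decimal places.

-2.137

Let group 1 = condition 1, group 2 = condition 2. H0: μ_1 = μ_2; H1: μ_1 ≠ μ_2 (two-sample pooled-variance t-test, two-sided).
s_p² = [(8−1)·8.92² + (19−1)·9.02²]/(8+19−2) = 80.8581
t = (93.9 − 102)/√[80.8581·(1/8 + 1/19)] = -2.137
df = n₁ + n₂ − 2 = 25
Two-sided p-value ≈ 0.043
Since p ≈ 0.043 > α = 0.025, fail to reject H0; the data do not provide sufficient evidence against H0.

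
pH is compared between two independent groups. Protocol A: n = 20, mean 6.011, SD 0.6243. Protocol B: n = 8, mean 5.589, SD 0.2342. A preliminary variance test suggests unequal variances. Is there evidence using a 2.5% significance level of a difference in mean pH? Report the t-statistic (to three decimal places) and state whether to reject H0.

t = 2.600; reject H0

Let group 1 = protocol A, group 2 = protocol B. H0: μ_1 = μ_2; H1: μ_1 ≠ μ_2 (Welch's two-sample t-test, two-sided).
t = (x̄_1 − x̄_2)/√(s_1²/n_1 + s_2²/n_2) = (6.011 − 5.589)/√(0.6243²/20 + 0.2342²/8) = 2.600
Welch–Satterthwaite df ≈ 25.99
Two-sided p-value ≈ 0.0152
Since p ≈ 0.0152 < α = 0.025, reject H0; the evidence is statistically significant.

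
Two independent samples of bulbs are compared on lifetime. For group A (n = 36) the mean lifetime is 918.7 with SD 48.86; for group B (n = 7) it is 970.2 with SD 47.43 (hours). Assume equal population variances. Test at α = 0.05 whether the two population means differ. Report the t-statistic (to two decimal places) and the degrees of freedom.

t = -2.56, df = 41

Let group 1 = group A, group 2 = group B. H0: μ_1 = μ_2; H1: μ_1 ≠ μ_2 (two-sample pooled-variance t-test, two-sided).
s_p² = [(36−1)·48.86² + (7−1)·47.43²]/(36+7−2) = 2367.15
t = (918.7 − 970.2)/√[2367.15·(1/36 + 1/7)] = -2.56
df = n₁ + n₂ − 2 = 41
Two-sided p-value ≈ 0.014
Since p ≈ 0.014 < α = 0.05, reject H0; the data support H1.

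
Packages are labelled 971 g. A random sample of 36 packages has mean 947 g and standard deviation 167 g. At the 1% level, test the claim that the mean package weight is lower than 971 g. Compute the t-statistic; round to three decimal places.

-0.862

H0: μ = 971; H1: μ < 971 (one-sample t-test, left-tailed).
t = (x̄ − μ₀)/(s/√n) = (947 − 971)/(167/√36) = -0.862
df = n − 1 = 35
p-value = P(T ≤ -0.862) ≈ 0.197
Since p ≈ 0.197 > α = 0.01, fail to reject H0; the evidence is not statistically significant.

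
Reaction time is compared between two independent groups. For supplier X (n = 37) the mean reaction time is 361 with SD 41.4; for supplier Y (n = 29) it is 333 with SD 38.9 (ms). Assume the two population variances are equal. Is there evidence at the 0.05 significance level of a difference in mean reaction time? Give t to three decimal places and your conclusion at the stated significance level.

Let group 1 = supplier X, group 2 = supplier Y. H0: μ_1 = μ_2; H1: μ_1 ≠ μ_2 (two-sample pooled-variance t-test, two-sided).
s_p² = [(37−1)·41.4² + (29−1)·38.9²]/(37+29−2) = 1626.13
t = (361 − 333)/√[1626.13·(1/37 + 1/29)] = 2.800
df = n₁ + n₂ − 2 = 64
Two-sided p-value ≈ 0.0068
Since p ≈ 0.0068 < α = 0.05, reject H0; the data support H1.

t = 2.800; reject H0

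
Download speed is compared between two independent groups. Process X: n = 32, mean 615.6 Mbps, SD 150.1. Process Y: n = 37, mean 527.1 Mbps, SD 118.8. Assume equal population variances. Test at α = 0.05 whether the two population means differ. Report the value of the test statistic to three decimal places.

Let group 1 = process X, group 2 = process Y. H0: μ_1 = μ_2; H1: μ_1 ≠ μ_2 (two-sample pooled-variance t-test, two-sided).
s_p² = [(32−1)·150.1² + (37−1)·118.8²]/(32+37−2) = 18007.7
t = (615.6 − 527.1)/√[18007.7·(1/32 + 1/37)] = 2.732
df = n₁ + n₂ − 2 = 67
Two-sided p-value ≈ 0.0080
Since p ≈ 0.0080 < α = 0.05, reject H0; the evidence is statistically significant.

2.732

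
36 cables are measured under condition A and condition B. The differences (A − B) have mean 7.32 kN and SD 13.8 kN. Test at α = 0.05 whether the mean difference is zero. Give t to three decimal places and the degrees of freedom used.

t = 3.183, df = 35

H0: μ_d = 0; H1: μ_d ≠ 0 (paired t-test on the differences, two-sided).
t = d̄/(s_d/√n) = 7.32/(13.8/√36) = 3.183
df = n − 1 = 35
Two-sided p-value ≈ 0.003
Since p ≈ 0.003 < α = 0.05, reject H0; the evidence is statistically significant.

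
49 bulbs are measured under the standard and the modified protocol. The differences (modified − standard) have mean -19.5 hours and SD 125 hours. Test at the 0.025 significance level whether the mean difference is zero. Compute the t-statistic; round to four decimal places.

-1.0920

H0: μ_d = 0; H1: μ_d ≠ 0 (paired t-test on the differences, two-sided).
t = d̄/(s_d/√n) = -19.5/(125/√49) = -1.0920
df = n − 1 = 48
Two-sided p-value ≈ 0.280
Since p ≈ 0.280 > α = 0.025, fail to reject H0; the data do not provide sufficient evidence against H0.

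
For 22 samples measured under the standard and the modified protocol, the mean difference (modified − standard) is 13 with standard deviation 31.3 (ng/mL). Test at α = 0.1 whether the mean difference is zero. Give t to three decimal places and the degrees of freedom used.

t = 1.948, df = 21

H0: μ_d = 0; H1: μ_d ≠ 0 (paired t-test on the differences, two-sided).
t = d̄/(s_d/√n) = 13/(31.3/√22) = 1.948
df = n − 1 = 21
Two-sided p-value ≈ 0.0649
Since p ≈ 0.0649 < α = 0.1, reject H0; the data support H1.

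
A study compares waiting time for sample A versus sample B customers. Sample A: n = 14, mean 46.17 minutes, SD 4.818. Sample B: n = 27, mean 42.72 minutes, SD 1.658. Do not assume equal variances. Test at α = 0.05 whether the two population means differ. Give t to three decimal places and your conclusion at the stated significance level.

Let group 1 = sample A, group 2 = sample B. H0: μ_1 = μ_2; H1: μ_1 ≠ μ_2 (Welch's two-sample t-test, two-sided).
t = (x̄_1 − x̄_2)/√(s_1²/n_1 + s_2²/n_2) = (46.17 − 42.72)/√(4.818²/14 + 1.658²/27) = 2.601
Welch–Satterthwaite df ≈ 14.62
Two-sided p-value ≈ 0.020
Since p ≈ 0.020 < α = 0.05, reject H0; the evidence is statistically significant.

t = 2.601; reject H0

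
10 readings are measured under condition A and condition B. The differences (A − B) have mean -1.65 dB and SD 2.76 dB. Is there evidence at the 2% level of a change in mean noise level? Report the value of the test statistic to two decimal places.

H0: μ_d = 0; H1: μ_d ≠ 0 (paired t-test on the differences, two-sided).
t = d̄/(s_d/√n) = -1.65/(2.76/√10) = -1.89
df = n − 1 = 9
Two-sided p-value ≈ 0.0913
Since p ≈ 0.0913 > α = 0.02, fail to reject H0; the evidence is not statistically significant.

-1.89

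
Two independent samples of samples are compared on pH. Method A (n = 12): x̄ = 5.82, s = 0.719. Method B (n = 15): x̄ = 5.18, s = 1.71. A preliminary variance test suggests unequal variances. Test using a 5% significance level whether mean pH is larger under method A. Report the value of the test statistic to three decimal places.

Let group 1 = method A, group 2 = method B. H0: μ_1 = μ_2; H1: μ_1 > μ_2 (Welch's two-sample t-test, right-tailed).
t = (x̄_1 − x̄_2)/√(s_1²/n_1 + s_2²/n_2) = (5.82 − 5.18)/√(0.719²/12 + 1.71²/15) = 1.312
Welch–Satterthwaite df ≈ 19.65
p-value = P(T ≥ 1.312) ≈ 0.1024
Since p ≈ 0.1024 > α = 0.05, fail to reject H0; the data do not provide sufficient evidence against H0.

1.312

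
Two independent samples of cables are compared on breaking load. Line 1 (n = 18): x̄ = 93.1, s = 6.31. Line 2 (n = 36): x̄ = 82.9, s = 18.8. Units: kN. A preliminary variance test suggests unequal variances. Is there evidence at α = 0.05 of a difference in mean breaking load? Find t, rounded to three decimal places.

Let group 1 = line 1, group 2 = line 2. H0: μ_1 = μ_2; H1: μ_1 ≠ μ_2 (Welch's two-sample t-test, two-sided).
t = (x̄_1 − x̄_2)/√(s_1²/n_1 + s_2²/n_2) = (93.1 − 82.9)/√(6.31²/18 + 18.8²/36) = 2.941
Welch–Satterthwaite df ≈ 47.58
Two-sided p-value ≈ 0.005
Since p ≈ 0.005 < α = 0.05, reject H0; the evidence is statistically significant.

2.941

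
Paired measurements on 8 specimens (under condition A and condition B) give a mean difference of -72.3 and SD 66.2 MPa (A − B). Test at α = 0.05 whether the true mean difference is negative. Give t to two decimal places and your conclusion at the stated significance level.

H0: μ_d = 0; H1: μ_d < 0 (paired t-test on the differences, left-tailed).
t = d̄/(s_d/√n) = -72.3/(66.2/√8) = -3.09
df = n − 1 = 7
p-value = P(T ≤ -3.09) ≈ 0.0088
Since p ≈ 0.0088 < α = 0.05, reject H0; the evidence is statistically significant.

t = -3.09; reject H0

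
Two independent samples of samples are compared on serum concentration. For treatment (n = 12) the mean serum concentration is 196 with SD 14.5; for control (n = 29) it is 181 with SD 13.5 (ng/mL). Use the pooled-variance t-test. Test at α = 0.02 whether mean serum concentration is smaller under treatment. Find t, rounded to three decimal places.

Let group 1 = treatment, group 2 = control. H0: μ_1 = μ_2; H1: μ_1 < μ_2 (two-sample pooled-variance t-test, left-tailed).
s_p² = [(12−1)·14.5² + (29−1)·13.5²]/(12+29−2) = 190.147
t = (196 − 181)/√[190.147·(1/12 + 1/29)] = 3.169
df = n₁ + n₂ − 2 = 39
p-value = P(T ≤ 3.169) ≈ 0.999
Since p ≈ 0.999 > α = 0.02, fail to reject H0; the evidence is not statistically significant.

3.169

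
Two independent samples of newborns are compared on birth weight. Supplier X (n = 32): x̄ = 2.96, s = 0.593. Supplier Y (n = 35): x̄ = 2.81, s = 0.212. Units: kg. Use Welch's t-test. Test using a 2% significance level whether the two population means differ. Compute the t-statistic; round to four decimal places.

1.3540

Let group 1 = supplier X, group 2 = supplier Y. H0: μ_1 = μ_2; H1: μ_1 ≠ μ_2 (Welch's two-sample t-test, two-sided).
t = (x̄_1 − x̄_2)/√(s_1²/n_1 + s_2²/n_2) = (2.96 − 2.81)/√(0.593²/32 + 0.212²/35) = 1.3540
Welch–Satterthwaite df ≈ 38.19
Two-sided p-value ≈ 0.184
Since p ≈ 0.184 > α = 0.02, fail to reject H0; the data do not provide sufficient evidence against H0.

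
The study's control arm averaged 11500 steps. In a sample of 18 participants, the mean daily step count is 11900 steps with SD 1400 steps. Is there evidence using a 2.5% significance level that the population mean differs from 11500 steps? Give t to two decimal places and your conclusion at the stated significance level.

t = 1.21; fail to reject H0

H0: μ = 11500; H1: μ ≠ 11500 (one-sample t-test, two-sided).
t = (x̄ − μ₀)/(s/√n) = (11900 − 11500)/(1400/√18) = 1.21
df = n − 1 = 17
Two-sided p-value ≈ 0.2420
Since p ≈ 0.2420 > α = 0.025, fail to reject H0; the data do not provide sufficient evidence against H0.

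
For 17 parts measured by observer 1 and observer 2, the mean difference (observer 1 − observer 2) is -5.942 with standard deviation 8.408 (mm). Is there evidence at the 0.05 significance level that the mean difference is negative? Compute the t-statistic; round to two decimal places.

-2.91

H0: μ_d = 0; H1: μ_d < 0 (paired t-test on the differences, left-tailed).
t = d̄/(s_d/√n) = -5.942/(8.408/√17) = -2.91
df = n − 1 = 16
p-value = P(T ≤ -2.91) ≈ 0.0051
Since p ≈ 0.0051 < α = 0.05, reject H0; the evidence is statistically significant.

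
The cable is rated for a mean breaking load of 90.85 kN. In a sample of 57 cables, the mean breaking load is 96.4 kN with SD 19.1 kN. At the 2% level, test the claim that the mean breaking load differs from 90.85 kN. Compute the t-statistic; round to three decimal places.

H0: μ = 90.85; H1: μ ≠ 90.85 (one-sample t-test, two-sided).
t = (x̄ − μ₀)/(s/√n) = (96.4 − 90.85)/(19.1/√57) = 2.194
df = n − 1 = 56
Two-sided p-value ≈ 0.032
Since p ≈ 0.032 > α = 0.02, fail to reject H0; the data do not provide sufficient evidence against H0.

2.194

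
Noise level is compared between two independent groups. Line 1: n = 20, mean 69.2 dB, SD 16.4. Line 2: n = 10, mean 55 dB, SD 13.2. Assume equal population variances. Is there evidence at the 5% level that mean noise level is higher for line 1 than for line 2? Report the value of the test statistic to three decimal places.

Let group 1 = line 1, group 2 = line 2. H0: μ_1 = μ_2; H1: μ_1 > μ_2 (two-sample pooled-variance t-test, right-tailed).
s_p² = [(20−1)·16.4² + (10−1)·13.2²]/(20+10−2) = 238.514
t = (69.2 − 55)/√[238.514·(1/20 + 1/10)] = 2.374
df = n₁ + n₂ − 2 = 28
p-value = P(T ≥ 2.374) ≈ 0.012
Since p ≈ 0.012 < α = 0.05, reject H0; the data support H1.

2.374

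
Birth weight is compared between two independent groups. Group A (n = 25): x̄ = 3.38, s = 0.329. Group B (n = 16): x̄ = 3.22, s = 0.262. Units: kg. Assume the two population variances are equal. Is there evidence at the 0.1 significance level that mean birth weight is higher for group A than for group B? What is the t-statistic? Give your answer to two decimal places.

1.64

Let group 1 = group A, group 2 = group B. H0: μ_1 = μ_2; H1: μ_1 > μ_2 (two-sample pooled-variance t-test, right-tailed).
s_p² = [(25−1)·0.329² + (16−1)·0.262²]/(25+16−2) = 0.0930114
t = (3.38 − 3.22)/√[0.0930114·(1/25 + 1/16)] = 1.64
df = n₁ + n₂ − 2 = 39
p-value = P(T ≥ 1.64) ≈ 0.055
Since p ≈ 0.055 < α = 0.1, reject H0; the evidence is statistically significant.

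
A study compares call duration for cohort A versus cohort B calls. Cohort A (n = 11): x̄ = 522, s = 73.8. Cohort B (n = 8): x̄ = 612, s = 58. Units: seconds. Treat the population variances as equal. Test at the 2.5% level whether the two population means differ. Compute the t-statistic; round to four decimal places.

Let group 1 = cohort A, group 2 = cohort B. H0: μ_1 = μ_2; H1: μ_1 ≠ μ_2 (two-sample pooled-variance t-test, two-sided).
s_p² = [(11−1)·73.8² + (8−1)·58²]/(11+8−2) = 4588.96
t = (522 − 612)/√[4588.96·(1/11 + 1/8)] = -2.8592
df = n₁ + n₂ − 2 = 17
Two-sided p-value ≈ 0.0109
Since p ≈ 0.0109 < α = 0.025, reject H0; the evidence is statistically significant.

-2.8592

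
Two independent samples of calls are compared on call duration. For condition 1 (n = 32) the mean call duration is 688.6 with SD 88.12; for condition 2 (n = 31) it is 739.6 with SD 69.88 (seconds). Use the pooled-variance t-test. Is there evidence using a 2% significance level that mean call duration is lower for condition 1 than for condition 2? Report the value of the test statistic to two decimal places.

-2.54

Let group 1 = condition 1, group 2 = condition 2. H0: μ_1 = μ_2; H1: μ_1 < μ_2 (two-sample pooled-variance t-test, left-tailed).
s_p² = [(32−1)·88.12² + (31−1)·69.88²]/(32+31−2) = 6347.8
t = (688.6 − 739.6)/√[6347.8·(1/32 + 1/31)] = -2.54
df = n₁ + n₂ − 2 = 61
p-value = P(T ≤ -2.54) ≈ 0.0068
Since p ≈ 0.0068 < α = 0.02, reject H0; the data support H1.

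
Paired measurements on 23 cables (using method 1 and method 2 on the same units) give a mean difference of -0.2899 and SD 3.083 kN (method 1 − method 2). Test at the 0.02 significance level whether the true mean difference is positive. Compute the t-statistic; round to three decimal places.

-0.451

H0: μ_d = 0; H1: μ_d > 0 (paired t-test on the differences, right-tailed).
t = d̄/(s_d/√n) = -0.2899/(3.083/√23) = -0.451
df = n − 1 = 22
p-value = P(T ≥ -0.451) ≈ 0.6718
Since p ≈ 0.6718 > α = 0.02, fail to reject H0; the data do not provide sufficient evidence against H0.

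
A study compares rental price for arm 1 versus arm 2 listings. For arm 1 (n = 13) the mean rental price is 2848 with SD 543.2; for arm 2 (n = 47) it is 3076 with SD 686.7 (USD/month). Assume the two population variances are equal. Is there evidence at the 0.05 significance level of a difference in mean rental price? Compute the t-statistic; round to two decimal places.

Let group 1 = arm 1, group 2 = arm 2. H0: μ_1 = μ_2; H1: μ_1 ≠ μ_2 (two-sample pooled-variance t-test, two-sided).
s_p² = [(13−1)·543.2² + (47−1)·686.7²]/(13+47−2) = 435042
t = (2848 − 3076)/√[435042·(1/13 + 1/47)] = -1.10
df = n₁ + n₂ − 2 = 58
Two-sided p-value ≈ 0.275
Since p ≈ 0.275 > α = 0.05, fail to reject H0; the evidence is not statistically significant.

-1.10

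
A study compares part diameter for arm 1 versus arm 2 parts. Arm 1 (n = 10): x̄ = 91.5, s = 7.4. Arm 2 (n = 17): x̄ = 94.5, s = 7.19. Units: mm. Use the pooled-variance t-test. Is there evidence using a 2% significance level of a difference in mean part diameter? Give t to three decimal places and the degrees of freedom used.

t = -1.036, df = 25

Let group 1 = arm 1, group 2 = arm 2. H0: μ_1 = μ_2; H1: μ_1 ≠ μ_2 (two-sample pooled-variance t-test, two-sided).
s_p² = [(10−1)·7.4² + (17−1)·7.19²]/(10+17−2) = 52.7991
t = (91.5 − 94.5)/√[52.7991·(1/10 + 1/17)] = -1.036
df = n₁ + n₂ − 2 = 25
Two-sided p-value ≈ 0.3101
Since p ≈ 0.3101 > α = 0.02, fail to reject H0; the evidence is not statistically significant.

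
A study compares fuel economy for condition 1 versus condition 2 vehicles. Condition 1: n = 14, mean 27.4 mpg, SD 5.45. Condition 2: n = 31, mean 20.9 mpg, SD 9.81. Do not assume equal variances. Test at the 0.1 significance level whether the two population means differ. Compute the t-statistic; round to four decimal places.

2.8433

Let group 1 = condition 1, group 2 = condition 2. H0: μ_1 = μ_2; H1: μ_1 ≠ μ_2 (Welch's two-sample t-test, two-sided).
t = (x̄_1 − x̄_2)/√(s_1²/n_1 + s_2²/n_2) = (27.4 − 20.9)/√(5.45²/14 + 9.81²/31) = 2.8433
Welch–Satterthwaite df ≈ 40.92
Two-sided p-value ≈ 0.007
Since p ≈ 0.007 < α = 0.1, reject H0; the data support H1.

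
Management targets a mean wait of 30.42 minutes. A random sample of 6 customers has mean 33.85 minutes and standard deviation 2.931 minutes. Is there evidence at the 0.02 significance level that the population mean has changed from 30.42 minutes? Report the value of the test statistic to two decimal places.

H0: μ = 30.42; H1: μ ≠ 30.42 (one-sample t-test, two-sided).
t = (x̄ − μ₀)/(s/√n) = (33.85 − 30.42)/(2.931/√6) = 2.87
df = n − 1 = 5
Two-sided p-value ≈ 0.035
Since p ≈ 0.035 > α = 0.02, fail to reject H0; the evidence is not statistically significant.

2.87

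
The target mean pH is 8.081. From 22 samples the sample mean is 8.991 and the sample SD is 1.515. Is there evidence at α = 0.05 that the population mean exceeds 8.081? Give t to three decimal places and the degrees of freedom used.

H0: μ = 8.081; H1: μ > 8.081 (one-sample t-test, right-tailed).
t = (x̄ − μ₀)/(s/√n) = (8.991 − 8.081)/(1.515/√22) = 2.817
df = n − 1 = 21
p-value = P(T ≥ 2.817) ≈ 0.005
Since p ≈ 0.005 < α = 0.05, reject H0; the evidence is statistically significant.

t = 2.817, df = 21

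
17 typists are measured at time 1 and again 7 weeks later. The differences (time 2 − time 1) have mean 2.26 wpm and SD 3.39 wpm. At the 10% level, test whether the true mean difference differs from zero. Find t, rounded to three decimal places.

2.749

H0: μ_d = 0; H1: μ_d ≠ 0 (paired t-test on the differences, two-sided).
t = d̄/(s_d/√n) = 2.26/(3.39/√17) = 2.749
df = n − 1 = 16
Two-sided p-value ≈ 0.0143
Since p ≈ 0.0143 < α = 0.1, reject H0; the data support H1.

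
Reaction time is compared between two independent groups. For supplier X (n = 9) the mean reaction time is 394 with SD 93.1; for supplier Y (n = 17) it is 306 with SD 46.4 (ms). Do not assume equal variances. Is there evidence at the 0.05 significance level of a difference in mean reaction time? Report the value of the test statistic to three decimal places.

2.666

Let group 1 = supplier X, group 2 = supplier Y. H0: μ_1 = μ_2; H1: μ_1 ≠ μ_2 (Welch's two-sample t-test, two-sided).
t = (x̄_1 − x̄_2)/√(s_1²/n_1 + s_2²/n_2) = (394 − 306)/√(93.1²/9 + 46.4²/17) = 2.666
Welch–Satterthwaite df ≈ 10.15
Two-sided p-value ≈ 0.023
Since p ≈ 0.023 < α = 0.05, reject H0; the data support H1.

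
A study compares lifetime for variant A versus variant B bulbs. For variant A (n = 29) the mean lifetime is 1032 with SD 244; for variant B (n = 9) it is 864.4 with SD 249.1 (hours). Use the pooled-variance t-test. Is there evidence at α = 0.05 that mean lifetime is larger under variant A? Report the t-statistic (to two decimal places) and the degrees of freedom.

t = 1.79, df = 36

Let group 1 = variant A, group 2 = variant B. H0: μ_1 = μ_2; H1: μ_1 > μ_2 (two-sample pooled-variance t-test, right-tailed).
s_p² = [(29−1)·244² + (9−1)·249.1²]/(29+9−2) = 60094.8
t = (1032 − 864.4)/√[60094.8·(1/29 + 1/9)] = 1.79
df = n₁ + n₂ − 2 = 36
p-value = P(T ≥ 1.79) ≈ 0.0408
Since p ≈ 0.0408 < α = 0.05, reject H0; the data support H1.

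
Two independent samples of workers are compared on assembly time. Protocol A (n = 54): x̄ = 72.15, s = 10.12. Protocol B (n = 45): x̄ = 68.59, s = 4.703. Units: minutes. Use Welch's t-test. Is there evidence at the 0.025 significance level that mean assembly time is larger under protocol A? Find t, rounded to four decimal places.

Let group 1 = protocol A, group 2 = protocol B. H0: μ_1 = μ_2; H1: μ_1 > μ_2 (Welch's two-sample t-test, right-tailed).
t = (x̄_1 − x̄_2)/√(s_1²/n_1 + s_2²/n_2) = (72.15 − 68.59)/√(10.12²/54 + 4.703²/45) = 2.3037
Welch–Satterthwaite df ≈ 77.74
p-value = P(T ≥ 2.3037) ≈ 0.0120
Since p ≈ 0.0120 < α = 0.025, reject H0; the data support H1.

2.3037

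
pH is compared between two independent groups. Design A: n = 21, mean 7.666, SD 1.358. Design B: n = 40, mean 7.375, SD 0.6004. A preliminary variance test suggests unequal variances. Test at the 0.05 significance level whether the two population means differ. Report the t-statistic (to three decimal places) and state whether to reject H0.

Let group 1 = design A, group 2 = design B. H0: μ_1 = μ_2; H1: μ_1 ≠ μ_2 (Welch's two-sample t-test, two-sided).
t = (x̄_1 − x̄_2)/√(s_1²/n_1 + s_2²/n_2) = (7.666 − 7.375)/√(1.358²/21 + 0.6004²/40) = 0.935
Welch–Satterthwaite df ≈ 24.18
Two-sided p-value ≈ 0.359
Since p ≈ 0.359 > α = 0.05, fail to reject H0; the evidence is not statistically significant.

t = 0.935; fail to reject H0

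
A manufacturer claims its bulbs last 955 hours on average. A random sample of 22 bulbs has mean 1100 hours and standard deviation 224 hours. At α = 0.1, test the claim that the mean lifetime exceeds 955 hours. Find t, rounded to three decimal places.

H0: μ = 955; H1: μ > 955 (one-sample t-test, right-tailed).
t = (x̄ − μ₀)/(s/√n) = (1100 − 955)/(224/√22) = 3.036
df = n − 1 = 21
p-value = P(T ≥ 3.036) ≈ 0.0031
Since p ≈ 0.0031 < α = 0.1, reject H0; the data support H1.

3.036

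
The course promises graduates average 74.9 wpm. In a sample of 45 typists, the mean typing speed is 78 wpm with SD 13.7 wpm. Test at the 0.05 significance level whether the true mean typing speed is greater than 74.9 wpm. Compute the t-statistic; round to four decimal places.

1.5179

H0: μ = 74.9; H1: μ > 74.9 (one-sample t-test, right-tailed).
t = (x̄ − μ₀)/(s/√n) = (78 − 74.9)/(13.7/√45) = 1.5179
df = n − 1 = 44
p-value = P(T ≥ 1.5179) ≈ 0.0681
Since p ≈ 0.0681 > α = 0.05, fail to reject H0; the evidence is not statistically significant.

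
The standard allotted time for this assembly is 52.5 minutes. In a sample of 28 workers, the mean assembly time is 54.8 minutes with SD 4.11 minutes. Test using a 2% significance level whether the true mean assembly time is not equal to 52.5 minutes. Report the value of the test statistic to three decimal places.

H0: μ = 52.5; H1: μ ≠ 52.5 (one-sample t-test, two-sided).
t = (x̄ − μ₀)/(s/√n) = (54.8 − 52.5)/(4.11/√28) = 2.961
df = n − 1 = 27
Two-sided p-value ≈ 0.006
Since p ≈ 0.006 < α = 0.02, reject H0; the data support H1.

2.961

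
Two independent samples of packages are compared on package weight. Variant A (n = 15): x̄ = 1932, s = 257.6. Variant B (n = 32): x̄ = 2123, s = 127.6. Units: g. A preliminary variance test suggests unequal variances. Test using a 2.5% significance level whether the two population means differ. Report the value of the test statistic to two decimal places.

Let group 1 = variant A, group 2 = variant B. H0: μ_1 = μ_2; H1: μ_1 ≠ μ_2 (Welch's two-sample t-test, two-sided).
t = (x̄_1 − x̄_2)/√(s_1²/n_1 + s_2²/n_2) = (1932 − 2123)/√(257.6²/15 + 127.6²/32) = -2.72
Welch–Satterthwaite df ≈ 17.30
Two-sided p-value ≈ 0.014
Since p ≈ 0.014 < α = 0.025, reject H0; the evidence is statistically significant.

-2.72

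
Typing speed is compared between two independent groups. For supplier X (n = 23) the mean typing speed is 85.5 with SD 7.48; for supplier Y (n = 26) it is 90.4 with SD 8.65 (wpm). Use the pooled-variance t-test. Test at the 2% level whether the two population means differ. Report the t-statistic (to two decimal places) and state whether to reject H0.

t = -2.11; fail to reject H0

Let group 1 = supplier X, group 2 = supplier Y. H0: μ_1 = μ_2; H1: μ_1 ≠ μ_2 (two-sample pooled-variance t-test, two-sided).
s_p² = [(23−1)·7.48² + (26−1)·8.65²]/(23+26−2) = 65.9888
t = (85.5 − 90.4)/√[65.9888·(1/23 + 1/26)] = -2.11
df = n₁ + n₂ − 2 = 47
Two-sided p-value ≈ 0.040
Since p ≈ 0.040 > α = 0.02, fail to reject H0; the data do not provide sufficient evidence against H0.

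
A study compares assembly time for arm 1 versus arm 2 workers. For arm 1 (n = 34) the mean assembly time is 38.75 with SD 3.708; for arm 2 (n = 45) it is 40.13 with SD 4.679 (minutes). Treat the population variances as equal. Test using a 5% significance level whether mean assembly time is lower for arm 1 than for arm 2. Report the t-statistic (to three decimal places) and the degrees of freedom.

t = -1.416, df = 77

Let group 1 = arm 1, group 2 = arm 2. H0: μ_1 = μ_2; H1: μ_1 < μ_2 (two-sample pooled-variance t-test, left-tailed).
s_p² = [(34−1)·3.708² + (45−1)·4.679²]/(34+45−2) = 18.4029
t = (38.75 − 40.13)/√[18.4029·(1/34 + 1/45)] = -1.416
df = n₁ + n₂ − 2 = 77
p-value = P(T ≤ -1.416) ≈ 0.0804
Since p ≈ 0.0804 > α = 0.05, fail to reject H0; the data do not provide sufficient evidence against H0.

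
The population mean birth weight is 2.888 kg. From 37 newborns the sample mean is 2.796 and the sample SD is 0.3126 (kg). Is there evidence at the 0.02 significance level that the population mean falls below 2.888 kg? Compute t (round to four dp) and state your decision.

t = -1.7902; fail to reject H0

H0: μ = 2.888; H1: μ < 2.888 (one-sample t-test, left-tailed).
t = (x̄ − μ₀)/(s/√n) = (2.796 − 2.888)/(0.3126/√37) = -1.7902
df = n − 1 = 36
p-value = P(T ≤ -1.7902) ≈ 0.041
Since p ≈ 0.041 > α = 0.02, fail to reject H0; the evidence is not statistically significant.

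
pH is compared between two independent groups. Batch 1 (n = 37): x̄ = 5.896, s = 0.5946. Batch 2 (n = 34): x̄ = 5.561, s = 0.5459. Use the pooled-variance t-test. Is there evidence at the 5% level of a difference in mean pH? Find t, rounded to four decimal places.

Let group 1 = batch 1, group 2 = batch 2. H0: μ_1 = μ_2; H1: μ_1 ≠ μ_2 (two-sample pooled-variance t-test, two-sided).
s_p² = [(37−1)·0.5946² + (34−1)·0.5459²]/(37+34−2) = 0.326985
t = (5.896 − 5.561)/√[0.326985·(1/37 + 1/34)] = 2.4660
df = n₁ + n₂ − 2 = 69
Two-sided p-value ≈ 0.0162
Since p ≈ 0.0162 < α = 0.05, reject H0; the data support H1.

2.4660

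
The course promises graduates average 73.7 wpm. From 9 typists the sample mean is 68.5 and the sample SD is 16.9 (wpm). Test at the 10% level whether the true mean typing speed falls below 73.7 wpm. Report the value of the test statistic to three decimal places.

H0: μ = 73.7; H1: μ < 73.7 (one-sample t-test, left-tailed).
t = (x̄ − μ₀)/(s/√n) = (68.5 − 73.7)/(16.9/√9) = -0.923
df = n − 1 = 8
p-value = P(T ≤ -0.923) ≈ 0.191
Since p ≈ 0.191 > α = 0.1, fail to reject H0; the evidence is not statistically significant.

-0.923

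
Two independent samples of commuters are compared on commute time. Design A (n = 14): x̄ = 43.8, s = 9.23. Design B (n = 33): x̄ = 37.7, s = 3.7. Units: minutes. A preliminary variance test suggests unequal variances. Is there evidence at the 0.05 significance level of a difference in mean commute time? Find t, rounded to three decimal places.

Let group 1 = design A, group 2 = design B. H0: μ_1 = μ_2; H1: μ_1 ≠ μ_2 (Welch's two-sample t-test, two-sided).
t = (x̄_1 − x̄_2)/√(s_1²/n_1 + s_2²/n_2) = (43.8 − 37.7)/√(9.23²/14 + 3.7²/33) = 2.393
Welch–Satterthwaite df ≈ 14.80
Two-sided p-value ≈ 0.0305
Since p ≈ 0.0305 < α = 0.05, reject H0; the data support H1.

2.393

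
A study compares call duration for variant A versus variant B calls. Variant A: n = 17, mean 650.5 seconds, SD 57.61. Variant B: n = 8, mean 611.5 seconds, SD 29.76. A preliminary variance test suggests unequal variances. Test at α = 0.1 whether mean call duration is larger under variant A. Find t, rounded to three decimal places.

2.230

Let group 1 = variant A, group 2 = variant B. H0: μ_1 = μ_2; H1: μ_1 > μ_2 (Welch's two-sample t-test, right-tailed).
t = (x̄_1 − x̄_2)/√(s_1²/n_1 + s_2²/n_2) = (650.5 − 611.5)/√(57.61²/17 + 29.76²/8) = 2.230
Welch–Satterthwaite df ≈ 22.65
p-value = P(T ≥ 2.230) ≈ 0.0180
Since p ≈ 0.0180 < α = 0.1, reject H0; the data support H1.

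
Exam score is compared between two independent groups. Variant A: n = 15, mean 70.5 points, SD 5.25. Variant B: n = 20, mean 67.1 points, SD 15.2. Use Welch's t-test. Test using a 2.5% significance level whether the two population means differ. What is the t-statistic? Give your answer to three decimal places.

Let group 1 = variant A, group 2 = variant B. H0: μ_1 = μ_2; H1: μ_1 ≠ μ_2 (Welch's two-sample t-test, two-sided).
t = (x̄_1 − x̄_2)/√(s_1²/n_1 + s_2²/n_2) = (70.5 − 67.1)/√(5.25²/15 + 15.2²/20) = 0.929
Welch–Satterthwaite df ≈ 24.68
Two-sided p-value ≈ 0.362
Since p ≈ 0.362 > α = 0.025, fail to reject H0; the evidence is not statistically significant.

0.929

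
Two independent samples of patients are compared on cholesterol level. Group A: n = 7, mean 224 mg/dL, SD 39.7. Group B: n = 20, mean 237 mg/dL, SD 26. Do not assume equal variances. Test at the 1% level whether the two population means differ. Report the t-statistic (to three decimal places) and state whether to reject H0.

Let group 1 = group A, group 2 = group B. H0: μ_1 = μ_2; H1: μ_1 ≠ μ_2 (Welch's two-sample t-test, two-sided).
t = (x̄_1 − x̄_2)/√(s_1²/n_1 + s_2²/n_2) = (224 − 237)/√(39.7²/7 + 26²/20) = -0.808
Welch–Satterthwaite df ≈ 7.88
Two-sided p-value ≈ 0.443
Since p ≈ 0.443 > α = 0.01, fail to reject H0; the data do not provide sufficient evidence against H0.

t = -0.808; fail to reject H0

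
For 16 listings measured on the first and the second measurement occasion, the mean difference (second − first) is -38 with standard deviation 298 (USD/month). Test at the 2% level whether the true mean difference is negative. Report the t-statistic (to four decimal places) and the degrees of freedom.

H0: μ_d = 0; H1: μ_d < 0 (paired t-test on the differences, left-tailed).
t = d̄/(s_d/√n) = -38/(298/√16) = -0.5101
df = n − 1 = 15
p-value = P(T ≤ -0.5101) ≈ 0.3087
Since p ≈ 0.3087 > α = 0.02, fail to reject H0; the data do not provide sufficient evidence against H0.

t = -0.5101, df = 15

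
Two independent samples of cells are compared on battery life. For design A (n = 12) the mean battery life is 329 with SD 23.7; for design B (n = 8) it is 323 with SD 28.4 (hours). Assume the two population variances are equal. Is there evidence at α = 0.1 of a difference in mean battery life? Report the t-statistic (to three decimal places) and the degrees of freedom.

Let group 1 = design A, group 2 = design B. H0: μ_1 = μ_2; H1: μ_1 ≠ μ_2 (two-sample pooled-variance t-test, two-sided).
s_p² = [(12−1)·23.7² + (8−1)·28.4²]/(12+8−2) = 656.917
t = (329 − 323)/√[656.917·(1/12 + 1/8)] = 0.513
df = n₁ + n₂ − 2 = 18
Two-sided p-value ≈ 0.614
Since p ≈ 0.614 > α = 0.1, fail to reject H0; the evidence is not statistically significant.

t = 0.513, df = 18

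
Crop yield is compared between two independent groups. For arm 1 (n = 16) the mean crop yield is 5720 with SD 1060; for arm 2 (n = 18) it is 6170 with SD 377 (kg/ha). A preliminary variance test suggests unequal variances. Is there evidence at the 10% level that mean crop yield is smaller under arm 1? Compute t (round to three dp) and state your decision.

Let group 1 = arm 1, group 2 = arm 2. H0: μ_1 = μ_2; H1: μ_1 < μ_2 (Welch's two-sample t-test, left-tailed).
t = (x̄_1 − x̄_2)/√(s_1²/n_1 + s_2²/n_2) = (5720 − 6170)/√(1060²/16 + 377²/18) = -1.610
Welch–Satterthwaite df ≈ 18.36
p-value = P(T ≤ -1.610) ≈ 0.0622
Since p ≈ 0.0622 < α = 0.1, reject H0; the evidence is statistically significant.

t = -1.610; reject H0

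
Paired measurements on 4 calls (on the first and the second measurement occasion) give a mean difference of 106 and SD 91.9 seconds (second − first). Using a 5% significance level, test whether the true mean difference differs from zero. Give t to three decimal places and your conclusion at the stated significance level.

t = 2.307; fail to reject H0

H0: μ_d = 0; H1: μ_d ≠ 0 (paired t-test on the differences, two-sided).
t = d̄/(s_d/√n) = 106/(91.9/√4) = 2.307
df = n − 1 = 3
Two-sided p-value ≈ 0.104
Since p ≈ 0.104 > α = 0.05, fail to reject H0; the data do not provide sufficient evidence against H0.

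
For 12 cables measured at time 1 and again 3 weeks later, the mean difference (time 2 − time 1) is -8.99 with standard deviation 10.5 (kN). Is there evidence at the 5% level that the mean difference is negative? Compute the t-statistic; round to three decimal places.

-2.966

H0: μ_d = 0; H1: μ_d < 0 (paired t-test on the differences, left-tailed).
t = d̄/(s_d/√n) = -8.99/(10.5/√12) = -2.966
df = n − 1 = 11
p-value = P(T ≤ -2.966) ≈ 0.0064
Since p ≈ 0.0064 < α = 0.05, reject H0; the evidence is statistically significant.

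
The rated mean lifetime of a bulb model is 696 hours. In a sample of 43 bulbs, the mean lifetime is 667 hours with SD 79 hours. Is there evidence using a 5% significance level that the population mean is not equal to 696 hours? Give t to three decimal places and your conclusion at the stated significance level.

H0: μ = 696; H1: μ ≠ 696 (one-sample t-test, two-sided).
t = (x̄ − μ₀)/(s/√n) = (667 − 696)/(79/√43) = -2.407
df = n − 1 = 42
Two-sided p-value ≈ 0.0206
Since p ≈ 0.0206 < α = 0.05, reject H0; the evidence is statistically significant.

t = -2.407; reject H0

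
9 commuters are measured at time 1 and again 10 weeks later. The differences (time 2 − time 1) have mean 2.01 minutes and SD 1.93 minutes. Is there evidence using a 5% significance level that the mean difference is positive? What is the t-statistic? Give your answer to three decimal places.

3.124

H0: μ_d = 0; H1: μ_d > 0 (paired t-test on the differences, right-tailed).
t = d̄/(s_d/√n) = 2.01/(1.93/√9) = 3.124
df = n − 1 = 8
p-value = P(T ≥ 3.124) ≈ 0.007
Since p ≈ 0.007 < α = 0.05, reject H0; the data support H1.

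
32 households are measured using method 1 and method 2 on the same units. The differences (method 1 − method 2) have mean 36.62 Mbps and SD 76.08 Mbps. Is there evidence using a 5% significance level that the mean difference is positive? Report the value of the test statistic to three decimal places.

H0: μ_d = 0; H1: μ_d > 0 (paired t-test on the differences, right-tailed).
t = d̄/(s_d/√n) = 36.62/(76.08/√32) = 2.723
df = n − 1 = 31
p-value = P(T ≥ 2.723) ≈ 0.005
Since p ≈ 0.005 < α = 0.05, reject H0; the data support H1.

2.723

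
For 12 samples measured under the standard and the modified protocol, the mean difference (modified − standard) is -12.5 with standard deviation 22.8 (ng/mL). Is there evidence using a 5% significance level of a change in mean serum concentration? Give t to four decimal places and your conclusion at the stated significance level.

t = -1.8992; fail to reject H0

H0: μ_d = 0; H1: μ_d ≠ 0 (paired t-test on the differences, two-sided).
t = d̄/(s_d/√n) = -12.5/(22.8/√12) = -1.8992
df = n − 1 = 11
Two-sided p-value ≈ 0.084
Since p ≈ 0.084 > α = 0.05, fail to reject H0; the evidence is not statistically significant.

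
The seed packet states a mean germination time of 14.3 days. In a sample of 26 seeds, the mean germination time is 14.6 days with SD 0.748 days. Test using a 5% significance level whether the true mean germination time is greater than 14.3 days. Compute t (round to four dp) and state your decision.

t = 2.0451; reject H0

H0: μ = 14.3; H1: μ > 14.3 (one-sample t-test, right-tailed).
t = (x̄ − μ₀)/(s/√n) = (14.6 − 14.3)/(0.748/√26) = 2.0451
df = n − 1 = 25
p-value = P(T ≥ 2.0451) ≈ 0.0258
Since p ≈ 0.0258 < α = 0.05, reject H0; the evidence is statistically significant.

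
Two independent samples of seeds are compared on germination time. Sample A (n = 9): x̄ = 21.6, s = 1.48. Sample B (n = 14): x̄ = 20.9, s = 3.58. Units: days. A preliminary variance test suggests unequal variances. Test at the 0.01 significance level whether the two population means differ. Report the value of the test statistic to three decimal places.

0.650

Let group 1 = sample A, group 2 = sample B. H0: μ_1 = μ_2; H1: μ_1 ≠ μ_2 (Welch's two-sample t-test, two-sided).
t = (x̄_1 − x̄_2)/√(s_1²/n_1 + s_2²/n_2) = (21.6 − 20.9)/√(1.48²/9 + 3.58²/14) = 0.650
Welch–Satterthwaite df ≈ 18.69
Two-sided p-value ≈ 0.5234
Since p ≈ 0.5234 > α = 0.01, fail to reject H0; the evidence is not statistically significant.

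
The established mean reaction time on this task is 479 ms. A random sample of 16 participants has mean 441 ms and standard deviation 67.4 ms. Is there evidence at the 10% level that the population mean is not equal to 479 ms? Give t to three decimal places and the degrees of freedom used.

t = -2.255, df = 15

H0: μ = 479; H1: μ ≠ 479 (one-sample t-test, two-sided).
t = (x̄ − μ₀)/(s/√n) = (441 − 479)/(67.4/√16) = -2.255
df = n − 1 = 15
Two-sided p-value ≈ 0.039
Since p ≈ 0.039 < α = 0.1, reject H0; the data support H1.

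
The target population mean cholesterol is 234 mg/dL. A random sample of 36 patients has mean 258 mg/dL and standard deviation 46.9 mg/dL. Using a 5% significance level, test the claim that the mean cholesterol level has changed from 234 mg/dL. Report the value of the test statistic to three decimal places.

3.070

H0: μ = 234; H1: μ ≠ 234 (one-sample t-test, two-sided).
t = (x̄ − μ₀)/(s/√n) = (258 − 234)/(46.9/√36) = 3.070
df = n − 1 = 35
Two-sided p-value ≈ 0.004
Since p ≈ 0.004 < α = 0.05, reject H0; the data support H1.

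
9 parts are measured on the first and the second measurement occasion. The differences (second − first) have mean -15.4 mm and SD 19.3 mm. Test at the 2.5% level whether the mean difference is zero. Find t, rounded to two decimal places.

-2.39

H0: μ_d = 0; H1: μ_d ≠ 0 (paired t-test on the differences, two-sided).
t = d̄/(s_d/√n) = -15.4/(19.3/√9) = -2.39
df = n − 1 = 8
Two-sided p-value ≈ 0.044
Since p ≈ 0.044 > α = 0.025, fail to reject H0; the evidence is not statistically significant.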